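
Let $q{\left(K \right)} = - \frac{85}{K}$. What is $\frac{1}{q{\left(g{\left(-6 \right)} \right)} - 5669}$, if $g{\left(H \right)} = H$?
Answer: $- \frac{6}{33929} \approx -0.00017684$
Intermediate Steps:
$\frac{1}{q{\left(g{\left(-6 \right)} \right)} - 5669} = \frac{1}{- \frac{85}{-6} - 5669} = \frac{1}{\left(-85\right) \left(- \frac{1}{6}\right) - 5669} = \frac{1}{\frac{85}{6} - 5669} = \frac{1}{- \frac{33929}{6}} = - \frac{6}{33929}$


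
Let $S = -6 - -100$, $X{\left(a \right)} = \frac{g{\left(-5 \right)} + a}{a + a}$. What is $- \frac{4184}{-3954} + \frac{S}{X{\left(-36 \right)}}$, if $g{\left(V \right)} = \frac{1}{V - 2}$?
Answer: $\frac{94191628}{500181} \approx 188.32$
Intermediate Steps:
$g{\left(V \right)} = \frac{1}{-2 + V}$
$X{\left(a \right)} = \frac{- \frac{1}{7} + a}{2 a}$ ($X{\left(a \right)} = \frac{\frac{1}{-2 - 5} + a}{a + a} = \frac{\frac{1}{-7} + a}{2 a} = \left(- \frac{1}{7} + a\right) \frac{1}{2 a} = \frac{- \frac{1}{7} + a}{2 a}$)
$S = 94$ ($S = -6 + 100 = 94$)
$- \frac{4184}{-3954} + \frac{S}{X{\left(-36 \right)}} = - \frac{4184}{-3954} + \frac{94}{\frac{1}{14} \frac{1}{-36} \left(-1 + 7 \left(-36\right)\right)} = \left(-4184\right) \left(- \frac{1}{3954}\right) + \frac{94}{\frac{1}{14} \left(- \frac{1}{36}\right) \left(-1 - 252\right)} = \frac{2092}{1977} + \frac{94}{\frac{1}{14} \left(- \frac{1}{36}\right) \left(-253\right)} = \frac{2092}{1977} + \frac{94}{\frac{253}{504}} = \frac{2092}{1977} + 94 \cdot \frac{504}{253} = \frac{2092}{1977} + \frac{47376}{253} = \frac{94191628}{500181}$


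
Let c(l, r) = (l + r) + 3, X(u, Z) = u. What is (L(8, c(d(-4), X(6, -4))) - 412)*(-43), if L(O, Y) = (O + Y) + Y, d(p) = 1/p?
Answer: 33239/2 ≈ 16620.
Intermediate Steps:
c(l, r) = 3 + l + r
L(O, Y) = O + 2*Y
(L(8, c(d(-4), X(6, -4))) - 412)*(-43) = ((8 + 2*(3 + 1/(-4) + 6)) - 412)*(-43) = ((8 + 2*(3 - ¼ + 6)) - 412)*(-43) = ((8 + 2*(35/4)) - 412)*(-43) = ((8 + 35/2) - 412)*(-43) = (51/2 - 412)*(-43) = -773/2*(-43) = 33239/2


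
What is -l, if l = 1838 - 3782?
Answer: 1944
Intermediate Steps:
l = -1944
-l = -1*(-1944) = 1944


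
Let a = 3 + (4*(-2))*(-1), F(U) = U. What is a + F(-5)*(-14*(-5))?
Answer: -339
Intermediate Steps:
a = 11 (a = 3 - 8*(-1) = 3 + 8 = 11)
a + F(-5)*(-14*(-5)) = 11 - (-70)*(-5) = 11 - 5*70 = 11 - 350 = -339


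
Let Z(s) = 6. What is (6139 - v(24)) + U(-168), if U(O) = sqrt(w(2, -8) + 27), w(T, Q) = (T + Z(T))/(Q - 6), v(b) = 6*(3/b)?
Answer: 24553/4 + sqrt(1295)/7 ≈ 6143.4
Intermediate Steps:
v(b) = 18/b
w(T, Q) = (6 + T)/(-6 + Q) (w(T, Q) = (T + 6)/(Q - 6) = (6 + T)/(-6 + Q))
U(O) = sqrt(1295)/7 (U(O) = sqrt((6 + 2)/(-6 - 8) + 27) = sqrt(8/(-14) + 27) = sqrt(-1/14*8 + 27) = sqrt(-4/7 + 27) = sqrt(185/7) = sqrt(1295)/7)
(6139 - v(24)) + U(-168) = (6139 - 18/24) + sqrt(1295)/7 = (6139 - 1*3/4) + sqrt(1295)/7 = (6139 - 3/4) + sqrt(1295)/7 = 24553/4 + sqrt(1295)/7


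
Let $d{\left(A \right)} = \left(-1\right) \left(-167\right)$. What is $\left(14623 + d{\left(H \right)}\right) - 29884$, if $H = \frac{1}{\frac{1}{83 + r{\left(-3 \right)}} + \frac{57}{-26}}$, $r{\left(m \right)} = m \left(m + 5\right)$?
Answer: $-15094$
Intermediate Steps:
$r{\left(m \right)} = m \left(5 + m\right)$
$H = - \frac{2002}{4363}$ ($H = \frac{1}{\frac{1}{83 - 3 \left(5 - 3\right)} + \frac{57}{-26}} = \frac{1}{\frac{1}{83 - 6} + 57 \left(- \frac{1}{26}\right)} = \frac{1}{\frac{1}{83 - 6} - \frac{57}{26}} = \frac{1}{\frac{1}{77} - \frac{57}{26}} = \frac{1}{- \frac{4363}{2002}} = - \frac{2002}{4363} \approx -0.45886$)
$d{\left(A \right)} = 167$
$\left(14623 + d{\left(H \right)}\right) - 29884 = \left(14623 + 167\right) - 29884 = 14790 - 29884 = -15094$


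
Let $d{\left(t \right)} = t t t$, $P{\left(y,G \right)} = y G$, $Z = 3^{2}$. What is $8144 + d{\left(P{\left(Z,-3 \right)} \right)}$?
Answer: $-11539$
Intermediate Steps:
$Z = 9$
$P{\left(y,G \right)} = G y$
$d{\left(t \right)} = t^{3}$ ($d{\left(t \right)} = t^{2} t = t^{3}$)
$8144 + d{\left(P{\left(Z,-3 \right)} \right)} = 8144 + \left(\left(-3\right) 9\right)^{3} = 8144 + \left(-27\right)^{3} = 8144 - 19683 = -11539$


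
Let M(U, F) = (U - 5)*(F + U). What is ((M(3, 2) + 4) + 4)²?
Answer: 4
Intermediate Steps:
M(U, F) = (-5 + U)*(F + U)
((M(3, 2) + 4) + 4)² = (((3² - 5*2 - 5*3 + 2*3) + 4) + 4)² = (((9 - 10 - 15 + 6) + 4) + 4)² = ((-10 + 4) + 4)² = (-6 + 4)² = (-2)² = 4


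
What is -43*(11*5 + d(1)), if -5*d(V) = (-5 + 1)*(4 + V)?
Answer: -2537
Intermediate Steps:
d(V) = 16/5 + 4*V/5 (d(V) = -(-5 + 1)*(4 + V)/5 = -(-4)*(4 + V)/5 = -(-16 - 4*V)/5 = 16/5 + 4*V/5)
-43*(11*5 + d(1)) = -43*(11*5 + (16/5 + (⅘)*1)) = -43*(55 + (16/5 + ⅘)) = -43*(55 + 4) = -43*59 = -2537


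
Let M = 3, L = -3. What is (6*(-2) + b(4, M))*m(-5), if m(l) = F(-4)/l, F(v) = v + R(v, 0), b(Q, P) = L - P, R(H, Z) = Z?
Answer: -72/5 ≈ -14.400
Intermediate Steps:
b(Q, P) = -3 - P
F(v) = v (F(v) = v + 0 = v)
m(l) = -4/l
(6*(-2) + b(4, M))*m(-5) = (6*(-2) + (-3 - 1*3))*(-4/(-5)) = (-12 + (-3 - 3))*(-4*(-1/5)) = (-12 - 6)*(4/5) = -18*4/5 = -72/5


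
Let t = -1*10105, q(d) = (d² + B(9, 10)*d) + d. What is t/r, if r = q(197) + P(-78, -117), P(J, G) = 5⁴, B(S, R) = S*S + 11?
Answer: -2021/11551 ≈ -0.17496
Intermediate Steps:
B(S, R) = 11 + S² (B(S, R) = S² + 11 = 11 + S²)
q(d) = d² + 93*d (q(d) = (d² + (11 + 9²)*d) + d = (d² + (11 + 81)*d) + d = (d² + 92*d) + d = d² + 93*d)
P(J, G) = 625
r = 57755 (r = 197*(93 + 197) + 625 = 197*290 + 625 = 57130 + 625 = 57755)
t = -10105
t/r = -10105/57755 = -10105*1/57755 = -2021/11551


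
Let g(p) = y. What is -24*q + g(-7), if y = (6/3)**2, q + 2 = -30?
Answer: 772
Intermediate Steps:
q = -32 (q = -2 - 30 = -32)
y = 4 (y = (6*(1/3))**2 = 2**2 = 4)
g(p) = 4
-24*q + g(-7) = -24*(-32) + 4 = 768 + 4 = 772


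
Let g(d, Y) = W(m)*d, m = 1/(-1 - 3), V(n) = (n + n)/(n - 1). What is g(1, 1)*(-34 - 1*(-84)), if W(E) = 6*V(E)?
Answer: 120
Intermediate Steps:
V(n) = 2*n/(-1 + n) (V(n) = (2*n)/(-1 + n) = 2*n/(-1 + n))
m = -¼ (m = 1/(-4) = -¼ ≈ -0.25000)
W(E) = 12*E/(-1 + E) (W(E) = 6*(2*E/(-1 + E)) = 12*E/(-1 + E))
g(d, Y) = 12*d/5 (g(d, Y) = (12*(-¼)/(-1 - ¼))*d = (12*(-¼)/(-5/4))*d = (12*(-¼)*(-⅘))*d = 12*d/5)
g(1, 1)*(-34 - 1*(-84)) = ((12/5)*1)*(-34 - 1*(-84)) = 12*(-34 + 84)/5 = (12/5)*50 = 120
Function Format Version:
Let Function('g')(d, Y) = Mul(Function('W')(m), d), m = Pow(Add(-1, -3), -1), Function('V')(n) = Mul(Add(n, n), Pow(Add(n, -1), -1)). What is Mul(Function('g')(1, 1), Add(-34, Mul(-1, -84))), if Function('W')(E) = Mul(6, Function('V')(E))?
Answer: 120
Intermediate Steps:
Function('V')(n) = Mul(2, n, Pow(Add(-1, n), -1)) (Function('V')(n) = Mul(Mul(2, n), Pow(Add(-1, n), -1)) = Mul(2, n, Pow(Add(-1, n), -1)))
m = Rational(-1, 4) (m = Pow(-4, -1) = Rational(-1, 4) ≈ -0.25000)
Function('W')(E) = Mul(12, E, Pow(Add(-1, E), -1)) (Function('W')(E) = Mul(6, Mul(2, E, Pow(Add(-1, E), -1))) = Mul(12, E, Pow(Add(-1, E), -1)))
Function('g')(d, Y) = Mul(Rational(12, 5), d) (Function('g')(d, Y) = Mul(Mul(12, Rational(-1, 4), Pow(Add(-1, Rational(-1, 4)), -1)), d) = Mul(Mul(12, Rational(-1, 4), Pow(Rational(-5, 4), -1)), d) = Mul(Mul(12, Rational(-1, 4), Rational(-4, 5)), d) = Mul(Rational(12, 5), d))
Mul(Function('g')(1, 1), Add(-34, Mul(-1, -84))) = Mul(Mul(Rational(12, 5), 1), Add(-34, Mul(-1, -84))) = Mul(Rational(12, 5), Add(-34, 84)) = Mul(Rational(12, 5), 50) = 120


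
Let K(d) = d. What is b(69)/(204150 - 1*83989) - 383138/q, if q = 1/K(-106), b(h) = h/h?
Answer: 4880053993109/120161 ≈ 4.0613e+7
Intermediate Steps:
b(h) = 1
q = -1/106 (q = 1/(-106) = -1/106 ≈ -0.0094340)
b(69)/(204150 - 1*83989) - 383138/q = 1/(204150 - 1*83989) - 383138/(-1/106) = 1/(204150 - 83989) - 383138*(-106) = 1/120161 + 40612628 = 4880053993109/120161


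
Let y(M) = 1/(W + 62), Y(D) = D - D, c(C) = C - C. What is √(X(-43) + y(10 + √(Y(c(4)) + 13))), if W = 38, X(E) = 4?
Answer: √401/10 ≈ 2.0025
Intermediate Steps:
c(C) = 0
Y(D) = 0
y(M) = 1/100 (y(M) = 1/(38 + 62) = 1/100)
√(X(-43) + y(10 + √(Y(c(4)) + 13))) = √(4 + 1/100) = √(401/100) = √401/10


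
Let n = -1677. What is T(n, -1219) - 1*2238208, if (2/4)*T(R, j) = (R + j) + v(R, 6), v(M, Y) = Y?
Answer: -2243988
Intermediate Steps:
T(R, j) = 12 + 2*R + 2*j (T(R, j) = 2*((R + j) + 6) = 2*(6 + R + j) = 12 + 2*R + 2*j)
T(n, -1219) - 1*2238208 = (12 + 2*(-1677) + 2*(-1219)) - 1*2238208 = (12 - 3354 - 2438) - 2238208 = -5780 - 2238208 = -2243988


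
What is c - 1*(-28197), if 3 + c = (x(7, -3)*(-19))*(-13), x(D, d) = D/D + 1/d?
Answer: 85076/3 ≈ 28359.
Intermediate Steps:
x(D, d) = 1 + 1/d
c = 485/3 (c = -3 + (((1 - 3)/(-3))*(-19))*(-13) = -3 + (-⅓*(-2)*(-19))*(-13) = -3 + ((⅔)*(-19))*(-13) = -3 - 38/3*(-13) = -3 + 494/3 = 485/3 ≈ 161.67)
c - 1*(-28197) = 485/3 - 1*(-28197) = 485/3 + 28197 = 85076/3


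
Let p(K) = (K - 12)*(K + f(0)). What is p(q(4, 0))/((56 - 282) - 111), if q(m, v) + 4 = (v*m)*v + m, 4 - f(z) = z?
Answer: 48/337 ≈ 0.14243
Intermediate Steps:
f(z) = 4 - z
q(m, v) = -4 + m + m*v² (q(m, v) = -4 + ((v*m)*v + m) = -4 + ((m*v)*v + m) = -4 + (m*v² + m) = -4 + (m + m*v²) = -4 + m + m*v²)
p(K) = (-12 + K)*(4 + K) (p(K) = (K - 12)*(K + (4 - 1*0)) = (-12 + K)*(K + (4 + 0)) = (-12 + K)*(K + 4) = (-12 + K)*(4 + K))
p(q(4, 0))/((56 - 282) - 111) = (-48 + (-4 + 4 + 4*0²)² - 8*(-4 + 4 + 4*0²))/((56 - 282) - 111) = (-48 + (-4 + 4 + 4*0)² - 8*(-4 + 4 + 4*0))/(-226 - 111) = (-48 + (-4 + 4 + 0)² - 8*(-4 + 4 + 0))/(-337) = (-48 + 0² - 8*0)*(-1/337) = (-48 + 0 + 0)*(-1/337) = -48*(-1/337) = 48/337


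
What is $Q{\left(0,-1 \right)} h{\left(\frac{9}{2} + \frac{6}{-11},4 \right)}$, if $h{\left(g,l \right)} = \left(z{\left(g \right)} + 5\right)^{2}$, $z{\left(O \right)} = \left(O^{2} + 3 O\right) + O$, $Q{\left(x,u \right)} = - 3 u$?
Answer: $\frac{934038075}{234256} \approx 3987.3$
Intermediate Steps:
$z{\left(O \right)} = O^{2} + 4 O$
$h{\left(g,l \right)} = \left(5 + g \left(4 + g\right)\right)^{2}$ ($h{\left(g,l \right)} = \left(g \left(4 + g\right) + 5\right)^{2} = \left(5 + g \left(4 + g\right)\right)^{2}$)
$Q{\left(0,-1 \right)} h{\left(\frac{9}{2} + \frac{6}{-11},4 \right)} = \left(-3\right) \left(-1\right) \left(5 + \left(\frac{9}{2} + \frac{6}{-11}\right) \left(4 + \left(\frac{9}{2} + \frac{6}{-11}\right)\right)\right)^{2} = 3 \left(5 + \left(9 \cdot \frac{1}{2} + 6 \left(- \frac{1}{11}\right)\right) \left(4 + \left(9 \cdot \frac{1}{2} + 6 \left(- \frac{1}{11}\right)\right)\right)\right)^{2} = 3 \left(5 + \left(\frac{9}{2} - \frac{6}{11}\right) \left(4 + \left(\frac{9}{2} - \frac{6}{11}\right)\right)\right)^{2} = 3 \left(5 + \frac{87 \left(4 + \frac{87}{22}\right)}{22}\right)^{2} = 3 \left(5 + \frac{87}{22} \cdot \frac{175}{22}\right)^{2} = 3 \left(5 + \frac{15225}{484}\right)^{2} = 3 \left(\frac{17645}{484}\right)^{2} = 3 \cdot \frac{311346025}{234256} = \frac{934038075}{234256}$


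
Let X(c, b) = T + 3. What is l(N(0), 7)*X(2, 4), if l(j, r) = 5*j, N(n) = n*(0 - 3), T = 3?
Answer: 0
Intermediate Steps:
N(n) = -3*n (N(n) = n*(-3) = -3*n)
X(c, b) = 6 (X(c, b) = 3 + 3 = 6)
l(N(0), 7)*X(2, 4) = (5*(-3*0))*6 = (5*0)*6 = 0*6 = 0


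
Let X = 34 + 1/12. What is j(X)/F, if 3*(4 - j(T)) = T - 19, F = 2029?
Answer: -37/73044 ≈ -0.00050654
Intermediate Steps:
X = 409/12 (X = 34 + 1/12 = 409/12 ≈ 34.083)
j(T) = 31/3 - T/3 (j(T) = 4 - (T - 19)/3 = 4 - (-19 + T)/3 = 4 + (19/3 - T/3) = 31/3 - T/3)
j(X)/F = (31/3 - ⅓*409/12)/2029 = (31/3 - 409/36)*(1/2029) = -37/36*1/2029 = -37/73044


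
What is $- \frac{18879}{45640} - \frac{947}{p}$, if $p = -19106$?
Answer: $- \frac{22677221}{62285560} \approx -0.36408$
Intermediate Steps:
$- \frac{18879}{45640} - \frac{947}{p} = - \frac{18879}{45640} - \frac{947}{-19106} = \left(-18879\right) \frac{1}{45640} - - \frac{947}{19106} = - \frac{2697}{6520} + \frac{947}{19106} = - \frac{22677221}{62285560}$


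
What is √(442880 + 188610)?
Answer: √631490 ≈ 794.66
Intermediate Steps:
√(442880 + 188610) = √631490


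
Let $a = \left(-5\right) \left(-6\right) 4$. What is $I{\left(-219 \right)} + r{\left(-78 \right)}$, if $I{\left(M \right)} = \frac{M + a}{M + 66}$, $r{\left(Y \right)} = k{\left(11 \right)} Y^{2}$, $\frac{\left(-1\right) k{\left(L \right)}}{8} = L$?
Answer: $- \frac{9101653}{17} \approx -5.3539 \cdot 10^{5}$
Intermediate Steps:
$a = 120$ ($a = 30 \cdot 4 = 120$)
$k{\left(L \right)} = - 8 L$
$r{\left(Y \right)} = - 88 Y^{2}$ ($r{\left(Y \right)} = \left(-8\right) 11 Y^{2} = - 88 Y^{2}$)
$I{\left(M \right)} = \frac{120 + M}{66 + M}$ ($I{\left(M \right)} = \frac{M + 120}{M + 66} = \frac{120 + M}{66 + M}$)
$I{\left(-219 \right)} + r{\left(-78 \right)} = \frac{120 - 219}{66 - 219} - 88 \left(-78\right)^{2} = \frac{1}{-153} \left(-99\right) - 535392 = \left(- \frac{1}{153}\right) \left(-99\right) - 535392 = \frac{11}{17} - 535392 = - \frac{9101653}{17}$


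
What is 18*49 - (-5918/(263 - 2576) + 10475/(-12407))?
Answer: 25261902911/28697391 ≈ 880.29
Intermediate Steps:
18*49 - (-5918/(263 - 2576) + 10475/(-12407)) = 882 - (-5918/(-2313) + 10475*(-1/12407)) = 882 - (-5918*(-1/2313) - 10475/12407) = 882 - (5918/2313 - 10475/12407) = 882 - 1*49195951/28697391 = 882 - 49195951/28697391 = 25261902911/28697391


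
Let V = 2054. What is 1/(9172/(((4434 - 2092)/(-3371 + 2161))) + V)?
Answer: -1171/3143826 ≈ -0.00037248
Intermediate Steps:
1/(9172/(((4434 - 2092)/(-3371 + 2161))) + V) = 1/(9172/(((4434 - 2092)/(-3371 + 2161))) + 2054) = 1/(9172/((2342/(-1210))) + 2054) = 1/(9172/((2342*(-1/1210))) + 2054) = 1/(9172/(-1171/605) + 2054) = 1/(9172*(-605/1171) + 2054) = 1/(-5549060/1171 + 2054) = 1/(-3143826/1171) = -1171/3143826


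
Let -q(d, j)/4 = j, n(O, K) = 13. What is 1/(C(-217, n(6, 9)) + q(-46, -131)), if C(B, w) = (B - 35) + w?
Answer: 1/285 ≈ 0.0035088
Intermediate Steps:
q(d, j) = -4*j
C(B, w) = -35 + B + w (C(B, w) = (-35 + B) + w = -35 + B + w)
1/(C(-217, n(6, 9)) + q(-46, -131)) = 1/((-35 - 217 + 13) - 4*(-131)) = 1/(-239 + 524) = 1/285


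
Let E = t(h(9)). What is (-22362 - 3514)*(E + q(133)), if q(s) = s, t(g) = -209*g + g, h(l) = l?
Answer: 44998364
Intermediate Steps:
t(g) = -208*g
E = -1872 (E = -208*9 = -1872)
(-22362 - 3514)*(E + q(133)) = (-22362 - 3514)*(-1872 + 133) = -25876*(-1739) = 44998364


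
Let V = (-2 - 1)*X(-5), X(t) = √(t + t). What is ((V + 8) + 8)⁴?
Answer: (16 - 3*I*√10)⁴ ≈ -64604.0 - 1.0079e+5*I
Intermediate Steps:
X(t) = √2*√t (X(t) = √(2*t) = √2*√t)
V = -3*I*√10 (V = (-2 - 1)*(√2*√(-5)) = -3*√2*I*√5 = -3*I*√10 ≈ -9.4868*I)
((V + 8) + 8)⁴ = ((-3*I*√10 + 8) + 8)⁴ = ((8 - 3*I*√10) + 8)⁴ = (16 - 3*I*√10)⁴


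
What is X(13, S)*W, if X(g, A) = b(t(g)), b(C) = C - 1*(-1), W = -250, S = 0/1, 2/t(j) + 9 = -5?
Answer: -1500/7 ≈ -214.29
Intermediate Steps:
t(j) = -⅐ (t(j) = 2/(-9 - 5) = 2/(-14) = 2*(-1/14) = -⅐)
S = 0 (S = 0*1 = 0)
b(C) = 1 + C (b(C) = C + 1 = 1 + C)
X(g, A) = 6/7 (X(g, A) = 1 - ⅐ = 6/7)
X(13, S)*W = (6/7)*(-250) = -1500/7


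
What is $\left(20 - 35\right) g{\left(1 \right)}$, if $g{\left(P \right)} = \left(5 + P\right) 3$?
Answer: $-270$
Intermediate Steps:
$g{\left(P \right)} = 15 + 3 P$
$\left(20 - 35\right) g{\left(1 \right)} = \left(20 - 35\right) \left(15 + 3 \cdot 1\right) = - 15 \left(15 + 3\right) = \left(-15\right) 18 = -270$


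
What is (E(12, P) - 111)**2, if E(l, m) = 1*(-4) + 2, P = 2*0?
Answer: 12769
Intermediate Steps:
P = 0
E(l, m) = -2 (E(l, m) = -4 + 2 = -2)
(E(12, P) - 111)**2 = (-2 - 111)**2 = (-113)**2 = 12769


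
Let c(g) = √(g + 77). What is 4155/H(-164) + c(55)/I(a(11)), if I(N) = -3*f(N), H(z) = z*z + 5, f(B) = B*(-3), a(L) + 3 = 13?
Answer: 1385/8967 + √33/45 ≈ 0.28211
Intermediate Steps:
a(L) = 10 (a(L) = -3 + 13 = 10)
f(B) = -3*B
H(z) = 5 + z² (H(z) = z² + 5 = 5 + z²)
c(g) = √(77 + g)
I(N) = 9*N (I(N) = -(-9)*N = 9*N)
4155/H(-164) + c(55)/I(a(11)) = 4155/(5 + (-164)²) + √(77 + 55)/((9*10)) = 4155/(5 + 26896) + √132/90 = 4155/26901 + (2*√33)*(1/90) = 4155*(1/26901) + √33/45 = 1385/8967 + √33/45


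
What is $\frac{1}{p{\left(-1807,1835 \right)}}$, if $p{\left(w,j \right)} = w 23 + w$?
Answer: $- \frac{1}{43368} \approx -2.3058 \cdot 10^{-5}$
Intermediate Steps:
$p{\left(w,j \right)} = 24 w$ ($p{\left(w,j \right)} = 23 w + w = 24 w$)
$\frac{1}{p{\left(-1807,1835 \right)}} = \frac{1}{24 \left(-1807\right)} = \frac{1}{-43368} = - \frac{1}{43368}$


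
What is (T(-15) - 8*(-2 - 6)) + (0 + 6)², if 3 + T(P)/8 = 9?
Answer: 148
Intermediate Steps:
T(P) = 48 (T(P) = -24 + 8*9 = -24 + 72 = 48)
(T(-15) - 8*(-2 - 6)) + (0 + 6)² = (48 - 8*(-2 - 6)) + (0 + 6)² = (48 - 8*(-8)) + 6² = (48 + 64) + 36 = 112 + 36 = 148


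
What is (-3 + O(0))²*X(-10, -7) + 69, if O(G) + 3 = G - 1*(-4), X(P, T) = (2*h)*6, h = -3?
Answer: -75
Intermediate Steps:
X(P, T) = -36 (X(P, T) = (2*(-3))*6 = -6*6 = -36)
O(G) = 1 + G (O(G) = -3 + (G - 1*(-4)) = -3 + (G + 4) = -3 + (4 + G) = 1 + G)
(-3 + O(0))²*X(-10, -7) + 69 = (-3 + (1 + 0))²*(-36) + 69 = (-3 + 1)²*(-36) + 69 = (-2)²*(-36) + 69 = 4*(-36) + 69 = -144 + 69 = -75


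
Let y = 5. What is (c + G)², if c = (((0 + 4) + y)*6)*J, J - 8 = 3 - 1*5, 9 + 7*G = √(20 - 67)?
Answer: (2259 + I*√47)²/49 ≈ 1.0414e+5 + 632.12*I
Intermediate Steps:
G = -9/7 + I*√47/7 (G = -9/7 + √(20 - 67)/7 = -9/7 + √(-47)/7 = -9/7 + (I*√47)/7 = -9/7 + I*√47/7 ≈ -1.2857 + 0.97938*I)
J = 6 (J = 8 + (3 - 1*5) = 8 + (3 - 5) = 8 - 2 = 6)
c = 324 (c = (((0 + 4) + 5)*6)*6 = ((4 + 5)*6)*6 = (9*6)*6 = 54*6 = 324)
(c + G)² = (324 + (-9/7 + I*√47/7))² = (2259/7 + I*√47/7)²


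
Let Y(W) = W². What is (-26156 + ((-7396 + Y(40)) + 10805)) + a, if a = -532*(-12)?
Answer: -14763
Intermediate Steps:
a = 6384
(-26156 + ((-7396 + Y(40)) + 10805)) + a = (-26156 + ((-7396 + 40²) + 10805)) + 6384 = (-26156 + ((-7396 + 1600) + 10805)) + 6384 = (-26156 + (-5796 + 10805)) + 6384 = (-26156 + 5009) + 6384 = -21147 + 6384 = -14763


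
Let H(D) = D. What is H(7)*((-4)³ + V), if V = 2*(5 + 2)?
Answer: -350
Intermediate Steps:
V = 14 (V = 2*7 = 14)
H(7)*((-4)³ + V) = 7*((-4)³ + 14) = 7*(-64 + 14) = 7*(-50) = -350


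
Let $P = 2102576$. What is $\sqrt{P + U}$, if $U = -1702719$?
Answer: $\sqrt{399857} \approx 632.34$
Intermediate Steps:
$\sqrt{P + U} = \sqrt{2102576 - 1702719} = \sqrt{399857}$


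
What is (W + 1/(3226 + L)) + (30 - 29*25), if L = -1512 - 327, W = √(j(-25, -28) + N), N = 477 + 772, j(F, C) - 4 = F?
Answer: -963964/1387 + 2*√307 ≈ -659.96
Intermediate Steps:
j(F, C) = 4 + F
N = 1249
W = 2*√307 (W = √((4 - 25) + 1249) = √(-21 + 1249) = √1228 = 2*√307 ≈ 35.043)
L = -1839
(W + 1/(3226 + L)) + (30 - 29*25) = (2*√307 + 1/(3226 - 1839)) + (30 - 29*25) = (2*√307 + 1/1387) + (30 - 725) = (2*√307 + 1/1387) - 695 = (1/1387 + 2*√307) - 695 = -963964/1387 + 2*√307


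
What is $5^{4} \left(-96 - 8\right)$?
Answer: $-65000$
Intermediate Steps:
$5^{4} \left(-96 - 8\right) = 625 \left(-104\right) = -65000$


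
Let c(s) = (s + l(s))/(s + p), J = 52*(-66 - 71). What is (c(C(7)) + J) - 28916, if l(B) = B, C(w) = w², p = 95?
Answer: -2594831/72 ≈ -36039.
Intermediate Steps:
J = -7124 (J = 52*(-137) = -7124)
c(s) = 2*s/(95 + s) (c(s) = (s + s)/(s + 95) = (2*s)/(95 + s) = 2*s/(95 + s))
(c(C(7)) + J) - 28916 = (2*7²/(95 + 7²) - 7124) - 28916 = (2*49/(95 + 49) - 7124) - 28916 = (2*49/144 - 7124) - 28916 = (2*49*(1/144) - 7124) - 28916 = (49/72 - 7124) - 28916 = -512879/72 - 28916 = -2594831/72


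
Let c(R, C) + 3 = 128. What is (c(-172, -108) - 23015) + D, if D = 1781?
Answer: -21109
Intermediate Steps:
c(R, C) = 125 (c(R, C) = -3 + 128 = 125)
(c(-172, -108) - 23015) + D = (125 - 23015) + 1781 = -22890 + 1781 = -21109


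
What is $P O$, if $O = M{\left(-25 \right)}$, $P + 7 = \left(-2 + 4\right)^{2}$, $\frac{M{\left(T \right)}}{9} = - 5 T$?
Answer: $-3375$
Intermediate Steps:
$M{\left(T \right)} = - 45 T$ ($M{\left(T \right)} = 9 \left(- 5 T\right) = - 45 T$)
$P = -3$ ($P = -7 + \left(-2 + 4\right)^{2} = -7 + 2^{2} = -7 + 4 = -3$)
$O = 1125$ ($O = \left(-45\right) \left(-25\right) = 1125$)
$P O = \left(-3\right) 1125 = -3375$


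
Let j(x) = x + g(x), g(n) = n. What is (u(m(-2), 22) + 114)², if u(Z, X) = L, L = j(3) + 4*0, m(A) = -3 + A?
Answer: 14400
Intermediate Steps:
j(x) = 2*x (j(x) = x + x = 2*x)
L = 6 (L = 2*3 + 4*0 = 6 + 0 = 6)
u(Z, X) = 6
(u(m(-2), 22) + 114)² = (6 + 114)² = 120² = 14400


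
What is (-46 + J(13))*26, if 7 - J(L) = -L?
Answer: -676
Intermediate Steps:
J(L) = 7 + L (J(L) = 7 - (-1)*L = 7 + L)
(-46 + J(13))*26 = (-46 + (7 + 13))*26 = (-46 + 20)*26 = -26*26 = -676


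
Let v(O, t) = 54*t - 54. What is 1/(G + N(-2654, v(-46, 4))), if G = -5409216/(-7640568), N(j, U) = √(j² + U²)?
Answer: -996563529/9952065748045897 + 11261242161*√1767490/39808262992183588 ≈ 0.00037599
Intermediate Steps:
v(O, t) = -54 + 54*t
N(j, U) = √(U² + j²)
G = 75128/106119 (G = -5409216*(-1/7640568) = 75128/106119 ≈ 0.70796)
1/(G + N(-2654, v(-46, 4))) = 1/(75128/106119 + √((-54 + 54*4)² + (-2654)²)) = 1/(75128/106119 + √((-54 + 216)² + 7043716)) = 1/(75128/106119 + √(162² + 7043716)) = 1/(75128/106119 + √(26244 + 7043716)) = 1/(75128/106119 + √7069960) = 1/(75128/106119 + 2*√1767490)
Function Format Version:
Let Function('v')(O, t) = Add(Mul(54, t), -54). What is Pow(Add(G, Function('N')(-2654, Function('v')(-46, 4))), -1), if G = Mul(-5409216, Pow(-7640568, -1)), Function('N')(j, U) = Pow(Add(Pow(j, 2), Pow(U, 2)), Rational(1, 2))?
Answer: Add(Rational(-996563529, 9952065748045897), Mul(Rational(11261242161, 39808262992183588), Pow(1767490, Rational(1, 2)))) ≈ 0.00037599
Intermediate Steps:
Function('v')(O, t) = Add(-54, Mul(54, t))
Function('N')(j, U) = Pow(Add(Pow(U, 2), Pow(j, 2)), Rational(1, 2))
G = Rational(75128, 106119) (G = Mul(-5409216, Rational(-1, 7640568)) = Rational(75128, 106119) ≈ 0.70796)
Pow(Add(G, Function('N')(-2654, Function('v')(-46, 4))), -1) = Pow(Add(Rational(75128, 106119), Pow(Add(Pow(Add(-54, Mul(54, 4)), 2), Pow(-2654, 2)), Rational(1, 2))), -1) = Pow(Add(Rational(75128, 106119), Pow(Add(Pow(Add(-54, 216), 2), 7043716), Rational(1, 2))), -1) = Pow(Add(Rational(75128, 106119), Pow(Add(Pow(162, 2), 7043716), Rational(1, 2))), -1) = Pow(Add(Rational(75128, 106119), Pow(Add(26244, 7043716), Rational(1, 2))), -1) = Pow(Add(Rational(75128, 106119), Pow(7069960, Rational(1, 2))), -1) = Pow(Add(Rational(75128, 106119), Mul(2, Pow(1767490, Rational(1, 2)))), -1)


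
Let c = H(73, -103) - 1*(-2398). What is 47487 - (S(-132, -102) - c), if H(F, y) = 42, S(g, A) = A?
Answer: 50029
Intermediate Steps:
c = 2440 (c = 42 - 1*(-2398) = 42 + 2398 = 2440)
47487 - (S(-132, -102) - c) = 47487 - (-102 - 1*2440) = 47487 - (-102 - 2440) = 47487 - 1*(-2542) = 47487 + 2542 = 50029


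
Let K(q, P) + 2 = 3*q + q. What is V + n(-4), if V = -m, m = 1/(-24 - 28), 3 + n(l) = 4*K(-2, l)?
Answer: -2235/52 ≈ -42.981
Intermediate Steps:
K(q, P) = -2 + 4*q (K(q, P) = -2 + (3*q + q) = -2 + 4*q)
n(l) = -43 (n(l) = -3 + 4*(-2 + 4*(-2)) = -3 + 4*(-2 - 8) = -3 + 4*(-10) = -3 - 40 = -43)
m = -1/52 (m = 1/(-52) = -1/52 ≈ -0.019231)
V = 1/52 (V = -1*(-1/52) = 1/52 ≈ 0.019231)
V + n(-4) = 1/52 - 43 = -2235/52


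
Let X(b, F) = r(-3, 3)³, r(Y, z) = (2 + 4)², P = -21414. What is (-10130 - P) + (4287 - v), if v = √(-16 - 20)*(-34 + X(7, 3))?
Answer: 15571 - 279732*I ≈ 15571.0 - 2.7973e+5*I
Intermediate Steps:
r(Y, z) = 36 (r(Y, z) = 6² = 36)
X(b, F) = 46656 (X(b, F) = 36³ = 46656)
v = 279732*I (v = √(-16 - 20)*(-34 + 46656) = √(-36)*46622 = (6*I)*46622 = 279732*I ≈ 2.7973e+5*I)
(-10130 - P) + (4287 - v) = (-10130 - 1*(-21414)) + (4287 - 279732*I) = (-10130 + 21414) + (4287 - 279732*I) = 11284 + (4287 - 279732*I) = 15571 - 279732*I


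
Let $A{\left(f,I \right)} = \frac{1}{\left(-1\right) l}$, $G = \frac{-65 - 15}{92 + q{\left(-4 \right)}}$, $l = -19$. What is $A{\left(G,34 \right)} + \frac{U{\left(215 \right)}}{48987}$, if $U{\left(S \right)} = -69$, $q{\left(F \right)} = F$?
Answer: $\frac{15892}{310251} \approx 0.051223$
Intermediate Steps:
$G = - \frac{10}{11}$ ($G = \frac{-65 - 15}{92 - 4} = - \frac{80}{88} = \left(-80\right) \frac{1}{88} = - \frac{10}{11} \approx -0.90909$)
$A{\left(f,I \right)} = \frac{1}{19}$ ($A{\left(f,I \right)} = \frac{1}{\left(-1\right) \left(-19\right)} = \frac{1}{19}$)
$A{\left(G,34 \right)} + \frac{U{\left(215 \right)}}{48987} = \frac{1}{19} - \frac{69}{48987} = \frac{1}{19} - \frac{23}{16329} = \frac{15892}{310251}$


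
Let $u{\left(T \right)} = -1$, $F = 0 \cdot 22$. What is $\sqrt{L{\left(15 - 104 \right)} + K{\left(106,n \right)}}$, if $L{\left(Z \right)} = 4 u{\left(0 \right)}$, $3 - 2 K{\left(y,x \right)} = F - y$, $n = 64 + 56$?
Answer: $\frac{\sqrt{202}}{2} \approx 7.1063$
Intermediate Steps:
$n = 120$
$F = 0$
$K{\left(y,x \right)} = \frac{3}{2} + \frac{y}{2}$ ($K{\left(y,x \right)} = \frac{3}{2} - \frac{0 - y}{2} = \frac{3}{2} - \frac{\left(-1\right) y}{2} = \frac{3}{2} + \frac{y}{2}$)
$L{\left(Z \right)} = -4$ ($L{\left(Z \right)} = 4 \left(-1\right) = -4$)
$\sqrt{L{\left(15 - 104 \right)} + K{\left(106,n \right)}} = \sqrt{-4 + \left(\frac{3}{2} + \frac{1}{2} \cdot 106\right)} = \sqrt{-4 + \left(\frac{3}{2} + 53\right)} = \sqrt{-4 + \frac{109}{2}} = \sqrt{\frac{101}{2}} = \frac{\sqrt{202}}{2}$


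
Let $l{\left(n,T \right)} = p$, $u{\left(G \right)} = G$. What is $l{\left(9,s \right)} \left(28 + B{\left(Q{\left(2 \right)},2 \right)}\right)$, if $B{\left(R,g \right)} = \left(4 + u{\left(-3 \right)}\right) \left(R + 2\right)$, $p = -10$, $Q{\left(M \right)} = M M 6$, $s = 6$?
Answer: $-540$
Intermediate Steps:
$Q{\left(M \right)} = 6 M^{2}$ ($Q{\left(M \right)} = M^{2} \cdot 6 = 6 M^{2}$)
$B{\left(R,g \right)} = 2 + R$ ($B{\left(R,g \right)} = \left(4 - 3\right) \left(R + 2\right) = 1 \left(2 + R\right) = 2 + R$)
$l{\left(n,T \right)} = -10$
$l{\left(9,s \right)} \left(28 + B{\left(Q{\left(2 \right)},2 \right)}\right) = - 10 \left(28 + \left(2 + 6 \cdot 2^{2}\right)\right) = - 10 \left(28 + \left(2 + 6 \cdot 4\right)\right) = - 10 \left(28 + \left(2 + 24\right)\right) = - 10 \left(28 + 26\right) = \left(-10\right) 54 = -540$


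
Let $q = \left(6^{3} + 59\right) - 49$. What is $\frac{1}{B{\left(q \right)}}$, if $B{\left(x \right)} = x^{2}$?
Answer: $\frac{1}{51076} \approx 1.9579 \cdot 10^{-5}$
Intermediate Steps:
$q = 226$ ($q = \left(216 + 59\right) - 49 = 275 - 49 = 226$)
$\frac{1}{B{\left(q \right)}} = \frac{1}{226^{2}} = \frac{1}{51076}$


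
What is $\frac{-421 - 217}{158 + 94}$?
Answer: $- \frac{319}{126} \approx -2.5317$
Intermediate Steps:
$\frac{-421 - 217}{158 + 94} = - \frac{638}{252} = \left(-638\right) \frac{1}{252} = - \frac{319}{126}$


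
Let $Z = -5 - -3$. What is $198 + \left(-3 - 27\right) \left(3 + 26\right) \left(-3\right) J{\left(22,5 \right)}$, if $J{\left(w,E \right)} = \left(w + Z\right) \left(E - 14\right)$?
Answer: $-469602$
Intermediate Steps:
$Z = -2$ ($Z = -5 + 3 = -2$)
$J{\left(w,E \right)} = \left(-14 + E\right) \left(-2 + w\right)$ ($J{\left(w,E \right)} = \left(w - 2\right) \left(E - 14\right) = \left(-2 + w\right) \left(-14 + E\right) = \left(-14 + E\right) \left(-2 + w\right)$)
$198 + \left(-3 - 27\right) \left(3 + 26\right) \left(-3\right) J{\left(22,5 \right)} = 198 + \left(-3 - 27\right) \left(3 + 26\right) \left(-3\right) \left(28 - 308 - 10 + 5 \cdot 22\right) = 198 + \left(-30\right) 29 \left(-3\right) \left(28 - 308 - 10 + 110\right) = 198 + \left(-870\right) \left(-3\right) \left(-180\right) = 198 + 2610 \left(-180\right) = 198 - 469800 = -469602$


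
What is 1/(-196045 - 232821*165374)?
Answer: -1/70923285884 ≈ -1.4100e-11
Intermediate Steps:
1/(-196045 - 232821*165374) = (1/165374)/(-428866) = -1/428866*1/165374 = -1/70923285884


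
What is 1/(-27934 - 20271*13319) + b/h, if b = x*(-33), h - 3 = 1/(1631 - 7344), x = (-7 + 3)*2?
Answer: 121927585681/1385459905 ≈ 88.005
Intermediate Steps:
x = -8 (x = -4*2 = -8)
h = 17138/5713 (h = 3 + 1/(1631 - 7344) = 3 + 1/(-5713) = 3 - 1/5713 = 17138/5713 ≈ 2.9998)
b = 264 (b = -8*(-33) = 264)
1/(-27934 - 20271*13319) + b/h = 1/(-27934 - 20271*13319) + 264/(17138/5713) = (1/13319)/(-48205) + 264*(5713/17138) = -1/48205*1/13319 + 68556/779 = -1/642042395 + 68556/779 = 121927585681/1385459905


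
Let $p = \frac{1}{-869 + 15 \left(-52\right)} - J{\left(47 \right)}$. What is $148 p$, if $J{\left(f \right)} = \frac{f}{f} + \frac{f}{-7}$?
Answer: $\frac{9761044}{11543} \approx 845.63$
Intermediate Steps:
$J{\left(f \right)} = 1 - \frac{f}{7}$ ($J{\left(f \right)} = 1 + f \left(- \frac{1}{7}\right) = 1 - \frac{f}{7}$)
$p = \frac{65953}{11543}$ ($p = \frac{1}{-869 + 15 \left(-52\right)} - \left(1 - \frac{47}{7}\right) = \frac{1}{-869 - 780} - \left(1 - \frac{47}{7}\right) = \frac{1}{-1649} - - \frac{40}{7} = - \frac{1}{1649} + \frac{40}{7} = \frac{65953}{11543} \approx 5.7137$)
$148 p = 148 \cdot \frac{65953}{11543} = \frac{9761044}{11543}$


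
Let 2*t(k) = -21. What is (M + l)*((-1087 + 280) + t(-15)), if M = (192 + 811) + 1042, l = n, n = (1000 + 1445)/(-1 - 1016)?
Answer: -188689900/113 ≈ -1.6698e+6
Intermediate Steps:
t(k) = -21/2 (t(k) = (½)*(-21) = -21/2)
n = -815/339 (n = 2445/(-1017) = 2445*(-1/1017) = -815/339 ≈ -2.4041)
l = -815/339 ≈ -2.4041
M = 2045 (M = 1003 + 1042 = 2045)
(M + l)*((-1087 + 280) + t(-15)) = (2045 - 815/339)*((-1087 + 280) - 21/2) = 692440*(-807 - 21/2)/339 = (692440/339)*(-1635/2) = -188689900/113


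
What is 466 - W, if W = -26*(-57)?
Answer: -1016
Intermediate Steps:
W = 1482
466 - W = 466 - 1*1482 = 466 - 1482 = -1016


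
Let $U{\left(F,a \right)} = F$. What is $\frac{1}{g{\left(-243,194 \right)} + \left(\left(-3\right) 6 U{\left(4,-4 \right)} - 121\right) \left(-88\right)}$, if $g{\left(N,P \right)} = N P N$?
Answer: $\frac{1}{11472490} \approx 8.7165 \cdot 10^{-8}$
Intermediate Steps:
$g{\left(N,P \right)} = P N^{2}$
$\frac{1}{g{\left(-243,194 \right)} + \left(\left(-3\right) 6 U{\left(4,-4 \right)} - 121\right) \left(-88\right)} = \frac{1}{194 \left(-243\right)^{2} + \left(\left(-3\right) 6 \cdot 4 - 121\right) \left(-88\right)} = \frac{1}{194 \cdot 59049 + \left(\left(-18\right) 4 - 121\right) \left(-88\right)} = \frac{1}{11455506 + \left(-72 - 121\right) \left(-88\right)} = \frac{1}{11455506 - -16984} = \frac{1}{11455506 + 16984} = \frac{1}{11472490}$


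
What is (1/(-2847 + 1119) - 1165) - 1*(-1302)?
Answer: 236735/1728 ≈ 137.00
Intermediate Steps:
(1/(-2847 + 1119) - 1165) - 1*(-1302) = (1/(-1728) - 1165) + 1302 = (-1/1728 - 1165) + 1302 = -2013121/1728 + 1302 = 236735/1728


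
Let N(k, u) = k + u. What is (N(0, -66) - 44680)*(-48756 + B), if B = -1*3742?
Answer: 2349075508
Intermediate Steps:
B = -3742
(N(0, -66) - 44680)*(-48756 + B) = ((0 - 66) - 44680)*(-48756 - 3742) = (-66 - 44680)*(-52498) = -44746*(-52498) = 2349075508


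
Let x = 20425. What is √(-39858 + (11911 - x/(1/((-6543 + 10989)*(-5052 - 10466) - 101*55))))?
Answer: 2*√352324007457 ≈ 1.1871e+6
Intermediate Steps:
√(-39858 + (11911 - x/(1/((-6543 + 10989)*(-5052 - 10466) - 101*55)))) = √(-39858 + (11911 - 20425/(1/((-6543 + 10989)*(-5052 - 10466) - 101*55)))) = √(-39858 + (11911 - 20425/(1/(4446*(-15518) - 5555)))) = √(-39858 + (11911 - 20425/(1/(-68993028 - 5555)))) = √(-39858 + (11911 - 20425/(1/(-68998583)))) = √(-39858 + (11911 - 20425/(-1/68998583))) = √(-39858 + (11911 - 20425*(-68998583))) = √(-39858 + (11911 - 1*(-1409296057775))) = √(-39858 + (11911 + 1409296057775)) = √(-39858 + 1409296069686) = √1409296029828 = 2*√352324007457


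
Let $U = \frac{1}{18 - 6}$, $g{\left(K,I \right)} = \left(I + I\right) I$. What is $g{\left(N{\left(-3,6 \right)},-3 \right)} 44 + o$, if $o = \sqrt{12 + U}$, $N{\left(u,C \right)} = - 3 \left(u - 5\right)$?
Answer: $792 + \frac{\sqrt{435}}{6} \approx 795.48$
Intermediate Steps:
$N{\left(u,C \right)} = 15 - 3 u$ ($N{\left(u,C \right)} = - 3 \left(-5 + u\right) = 15 - 3 u$)
$g{\left(K,I \right)} = 2 I^{2}$ ($g{\left(K,I \right)} = 2 I I = 2 I^{2}$)
$U = \frac{1}{12} \approx 0.083333$
$o = \frac{\sqrt{435}}{6}$ ($o = \sqrt{12 + \frac{1}{12}} = \sqrt{\frac{145}{12}} = \frac{\sqrt{435}}{6} \approx 3.4761$)
$g{\left(N{\left(-3,6 \right)},-3 \right)} 44 + o = 2 \left(-3\right)^{2} \cdot 44 + \frac{\sqrt{435}}{6} = 2 \cdot 9 \cdot 44 + \frac{\sqrt{435}}{6} = 18 \cdot 44 + \frac{\sqrt{435}}{6} = 792 + \frac{\sqrt{435}}{6}$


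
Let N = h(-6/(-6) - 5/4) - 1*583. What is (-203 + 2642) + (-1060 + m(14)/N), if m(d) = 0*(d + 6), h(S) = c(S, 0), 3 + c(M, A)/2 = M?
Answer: 1379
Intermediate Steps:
c(M, A) = -6 + 2*M
h(S) = -6 + 2*S
m(d) = 0 (m(d) = 0*(6 + d) = 0)
N = -1179/2 (N = (-6 + 2*(-6/(-6) - 5/4)) - 1*583 = (-6 + 2*(-6*(-⅙) - 5*¼)) - 583 = (-6 + 2*(1 - 5/4)) - 583 = (-6 + 2*(-¼)) - 583 = (-6 - ½) - 583 = -13/2 - 583 = -1179/2 ≈ -589.50)
(-203 + 2642) + (-1060 + m(14)/N) = (-203 + 2642) + (-1060 + 0/(-1179/2)) = 2439 + (-1060 + 0*(-2/1179)) = 2439 + (-1060 + 0) = 2439 - 1060 = 1379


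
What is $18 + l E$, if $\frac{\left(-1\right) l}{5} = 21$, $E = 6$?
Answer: $-612$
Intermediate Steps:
$l = -105$ ($l = \left(-5\right) 21 = -105$)
$18 + l E = 18 - 630 = -612$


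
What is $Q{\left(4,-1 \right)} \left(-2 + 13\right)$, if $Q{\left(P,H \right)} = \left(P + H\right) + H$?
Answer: $22$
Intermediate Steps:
$Q{\left(P,H \right)} = P + 2 H$ ($Q{\left(P,H \right)} = \left(H + P\right) + H = P + 2 H$)
$Q{\left(4,-1 \right)} \left(-2 + 13\right) = \left(4 + 2 \left(-1\right)\right) \left(-2 + 13\right) = \left(4 - 2\right) 11 = 2 \cdot 11 = 22$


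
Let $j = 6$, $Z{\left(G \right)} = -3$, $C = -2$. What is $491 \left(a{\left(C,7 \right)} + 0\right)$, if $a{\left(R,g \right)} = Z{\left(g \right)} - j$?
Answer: $-4419$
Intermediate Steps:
$a{\left(R,g \right)} = -9$ ($a{\left(R,g \right)} = -3 - 6 = -9$)
$491 \left(a{\left(C,7 \right)} + 0\right) = 491 \left(-9 + 0\right) = 491 \left(-9\right) = -4419$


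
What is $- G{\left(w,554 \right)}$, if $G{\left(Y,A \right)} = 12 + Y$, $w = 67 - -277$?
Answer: $-356$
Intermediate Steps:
$w = 344$ ($w = 67 + 277 = 344$)
$- G{\left(w,554 \right)} = - (12 + 344) = \left(-1\right) 356 = -356$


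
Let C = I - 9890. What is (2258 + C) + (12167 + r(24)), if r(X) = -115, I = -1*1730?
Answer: 2690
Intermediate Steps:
I = -1730
C = -11620 (C = -1730 - 9890 = -11620)
(2258 + C) + (12167 + r(24)) = (2258 - 11620) + (12167 - 115) = -9362 + 12052 = 2690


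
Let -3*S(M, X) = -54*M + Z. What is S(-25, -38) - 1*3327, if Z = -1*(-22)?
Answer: -11353/3 ≈ -3784.3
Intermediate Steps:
Z = 22
S(M, X) = -22/3 + 18*M (S(M, X) = -(-54*M + 22)/3 = -(22 - 54*M)/3 = -22/3 + 18*M)
S(-25, -38) - 1*3327 = (-22/3 + 18*(-25)) - 1*3327 = (-22/3 - 450) - 3327 = -1372/3 - 3327 = -11353/3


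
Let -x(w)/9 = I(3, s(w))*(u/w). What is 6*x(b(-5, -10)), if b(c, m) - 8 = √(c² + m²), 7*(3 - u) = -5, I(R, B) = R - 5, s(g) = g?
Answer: -22464/427 + 14040*√5/427 ≈ 20.914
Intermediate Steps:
I(R, B) = -5 + R
u = 26/7 (u = 3 - ⅐*(-5) = 3 + 5/7 = 26/7 ≈ 3.7143)
b(c, m) = 8 + √(c² + m²)
x(w) = 468/(7*w) (x(w) = -9*(-5 + 3)*26/(7*w) = -(-18)*26/(7*w) = -(-468)/(7*w) = 468/(7*w))
6*x(b(-5, -10)) = 6*(468/(7*(8 + √((-5)² + (-10)²)))) = 6*(468/(7*(8 + √(25 + 100)))) = 6*(468/(7*(8 + √125))) = 6*(468/(7*(8 + 5*√5))) = 2808/(7*(8 + 5*√5))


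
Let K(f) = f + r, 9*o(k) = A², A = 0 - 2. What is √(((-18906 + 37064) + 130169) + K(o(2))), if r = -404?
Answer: √1331311/3 ≈ 384.61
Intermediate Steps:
A = -2
o(k) = 4/9 (o(k) = (⅑)*(-2)² = (⅑)*4 = 4/9)
K(f) = -404 + f (K(f) = f - 404 = -404 + f)
√(((-18906 + 37064) + 130169) + K(o(2))) = √(((-18906 + 37064) + 130169) + (-404 + 4/9)) = √((18158 + 130169) - 3632/9) = √(148327 - 3632/9) = √(1331311/9) = √1331311/3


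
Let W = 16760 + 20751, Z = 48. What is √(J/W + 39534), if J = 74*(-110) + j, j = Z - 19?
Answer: √55627003581893/37511 ≈ 198.83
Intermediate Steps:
j = 29 (j = 48 - 19 = 29)
W = 37511
J = -8111 (J = 74*(-110) + 29 = -8140 + 29 = -8111)
√(J/W + 39534) = √(-8111/37511 + 39534) = √(1482951763/37511) = √55627003581893/37511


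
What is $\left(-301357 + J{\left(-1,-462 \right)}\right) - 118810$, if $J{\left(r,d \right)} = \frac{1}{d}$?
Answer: $- \frac{194117155}{462} \approx -4.2017 \cdot 10^{5}$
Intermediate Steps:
$\left(-301357 + J{\left(-1,-462 \right)}\right) - 118810 = \left(-301357 + \frac{1}{-462}\right) - 118810 = \left(-301357 - \frac{1}{462}\right) - 118810 = - \frac{139226935}{462} - 118810 = - \frac{194117155}{462}$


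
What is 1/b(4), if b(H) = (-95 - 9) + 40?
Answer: -1/64 ≈ -0.015625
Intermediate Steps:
b(H) = -64 (b(H) = -104 + 40 = -64)
1/b(4) = 1/(-64) = -1/64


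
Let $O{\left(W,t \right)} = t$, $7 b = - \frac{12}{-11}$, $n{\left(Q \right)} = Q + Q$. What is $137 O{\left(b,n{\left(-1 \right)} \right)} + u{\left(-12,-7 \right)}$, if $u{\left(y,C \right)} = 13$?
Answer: $-261$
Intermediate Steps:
$n{\left(Q \right)} = 2 Q$
$b = \frac{12}{77}$ ($b = \frac{\left(-12\right) \frac{1}{-11}}{7} = \frac{\left(-12\right) \left(- \frac{1}{11}\right)}{7} = \frac{1}{7} \cdot \frac{12}{11} = \frac{12}{77} \approx 0.15584$)
$137 O{\left(b,n{\left(-1 \right)} \right)} + u{\left(-12,-7 \right)} = 137 \cdot 2 \left(-1\right) + 13 = 137 \left(-2\right) + 13 = -274 + 13 = -261$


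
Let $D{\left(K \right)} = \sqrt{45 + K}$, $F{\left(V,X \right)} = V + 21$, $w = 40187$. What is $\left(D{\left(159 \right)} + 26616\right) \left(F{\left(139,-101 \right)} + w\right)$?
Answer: $1073875752 + 80694 \sqrt{51} \approx 1.0745 \cdot 10^{9}$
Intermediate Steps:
$F{\left(V,X \right)} = 21 + V$
$\left(D{\left(159 \right)} + 26616\right) \left(F{\left(139,-101 \right)} + w\right) = \left(\sqrt{45 + 159} + 26616\right) \left(\left(21 + 139\right) + 40187\right) = \left(\sqrt{204} + 26616\right) \left(160 + 40187\right) = \left(2 \sqrt{51} + 26616\right) 40347 = \left(26616 + 2 \sqrt{51}\right) 40347 = 1073875752 + 80694 \sqrt{51}$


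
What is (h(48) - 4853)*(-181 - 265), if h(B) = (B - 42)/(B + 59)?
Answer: 231592190/107 ≈ 2.1644e+6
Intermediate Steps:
h(B) = (-42 + B)/(59 + B)
(h(48) - 4853)*(-181 - 265) = ((-42 + 48)/(59 + 48) - 4853)*(-181 - 265) = (6/107 - 4853)*(-446) = -519265/107*(-446) = 231592190/107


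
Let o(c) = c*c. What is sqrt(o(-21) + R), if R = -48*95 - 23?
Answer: I*sqrt(4142) ≈ 64.358*I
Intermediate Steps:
R = -4583 (R = -4560 - 23 = -4583)
o(c) = c**2
sqrt(o(-21) + R) = sqrt((-21)**2 - 4583) = sqrt(441 - 4583) = sqrt(-4142) = I*sqrt(4142)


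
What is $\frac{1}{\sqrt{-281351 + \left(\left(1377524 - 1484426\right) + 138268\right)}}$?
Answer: $- \frac{i \sqrt{865}}{14705} \approx - 0.0020001 i$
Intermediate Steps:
$\frac{1}{\sqrt{-281351 + \left(\left(1377524 - 1484426\right) + 138268\right)}} = \frac{1}{\sqrt{-281351 + \left(-106902 + 138268\right)}} = \frac{1}{\sqrt{-281351 + 31366}} = \frac{1}{\sqrt{-249985}} = \frac{1}{17 i \sqrt{865}} = - \frac{i \sqrt{865}}{14705}$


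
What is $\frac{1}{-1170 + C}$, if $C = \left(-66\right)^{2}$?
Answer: $\frac{1}{3186} \approx 0.00031387$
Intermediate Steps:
$C = 4356$
$\frac{1}{-1170 + C} = \frac{1}{-1170 + 4356} = \frac{1}{3186}$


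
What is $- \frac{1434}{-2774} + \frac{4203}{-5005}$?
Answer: $- \frac{2240976}{6941935} \approx -0.32282$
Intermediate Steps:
$- \frac{1434}{-2774} + \frac{4203}{-5005} = \left(-1434\right) \left(- \frac{1}{2774}\right) + 4203 \left(- \frac{1}{5005}\right) = \frac{717}{1387} - \frac{4203}{5005} = - \frac{2240976}{6941935}$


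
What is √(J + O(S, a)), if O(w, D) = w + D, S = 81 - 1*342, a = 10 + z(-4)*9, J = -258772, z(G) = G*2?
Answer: I*√259095 ≈ 509.01*I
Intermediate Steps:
z(G) = 2*G
a = -62 (a = 10 + (2*(-4))*9 = 10 - 8*9 = 10 - 72 = -62)
S = -261 (S = 81 - 342 = -261)
O(w, D) = D + w
√(J + O(S, a)) = √(-258772 + (-62 - 261)) = √(-258772 - 323) = √(-259095) = I*√259095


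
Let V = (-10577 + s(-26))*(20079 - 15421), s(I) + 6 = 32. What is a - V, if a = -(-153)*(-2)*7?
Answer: 49144416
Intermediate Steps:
s(I) = 26 (s(I) = -6 + 32 = 26)
a = -2142 (a = -17*18*7 = -306*7 = -2142)
V = -49146558 (V = (-10577 + 26)*(20079 - 15421) = -10551*4658 = -49146558)
a - V = -2142 - 1*(-49146558) = -2142 + 49146558 = 49144416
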